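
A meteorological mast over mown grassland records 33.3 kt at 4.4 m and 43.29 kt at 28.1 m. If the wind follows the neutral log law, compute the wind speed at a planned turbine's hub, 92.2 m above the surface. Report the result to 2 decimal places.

Log law: V ∝ ln(z/z₀). From the pair, with r = V₁/V₂ = 0.76923,
ln z₀ = (ln z₁ − r·ln z₂)/(1 − r) = (1.4816 − 0.76923×3.3358)/0.23077 = -4.6989 → z₀ = 0.009105 m
V₃ = V₁ · ln(z₃/z₀)/ln(z₁/z₀) = 33.3 × 9.2229/6.1806 = 49.6918 kt

49.69 kt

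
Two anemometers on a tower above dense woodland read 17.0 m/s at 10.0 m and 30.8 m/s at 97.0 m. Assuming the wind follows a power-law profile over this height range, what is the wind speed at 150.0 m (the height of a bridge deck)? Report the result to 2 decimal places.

First find α: α = ln(V₂/V₁)/ln(z₂/z₁) = ln(30.8/17.0)/ln(97.0/10.0) = 0.59430/2.27213 = 0.2616
Extrapolate from 97.0 m to 150.0 m: V₃ = 30.8 × (150.0/97.0)^0.2616 = 30.8 × 1.1208 = 34.5199 m/s

34.52 m/s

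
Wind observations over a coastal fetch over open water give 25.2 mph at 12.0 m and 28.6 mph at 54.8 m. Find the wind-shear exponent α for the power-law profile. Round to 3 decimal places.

Power law: V₂/V₁ = (z₂/z₁)^α ⇒ α = ln(V₂/V₁) / ln(z₂/z₁)
α = ln(28.6/25.2) / ln(54.8/12.0) = ln(1.1349) / ln(4.5667)
  = 0.12656 / 1.51878 = 0.08333

α ≈ 0.083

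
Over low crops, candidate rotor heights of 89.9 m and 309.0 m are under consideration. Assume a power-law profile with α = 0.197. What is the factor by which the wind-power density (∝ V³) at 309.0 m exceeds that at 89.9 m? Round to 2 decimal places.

2.07

Speed ratio: V_B/V_A = (z_B/z_A)^α = (309.0/89.9)^0.197 = (3.4372)^0.197 = 1.27536
Power-density ratio: P_B/P_A = (V_B/V_A)³ = (1.27536)³ = 2.07440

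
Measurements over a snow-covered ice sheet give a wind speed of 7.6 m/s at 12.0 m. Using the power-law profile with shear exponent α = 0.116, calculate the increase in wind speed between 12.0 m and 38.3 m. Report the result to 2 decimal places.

1.10 m/s

Power law: V₂ = V₁ · (z₂/z₁)^α = 7.6 × (3.1917)^0.116 = 8.6952 m/s
ΔV = 8.6952 − 7.6 = 1.0952 m/s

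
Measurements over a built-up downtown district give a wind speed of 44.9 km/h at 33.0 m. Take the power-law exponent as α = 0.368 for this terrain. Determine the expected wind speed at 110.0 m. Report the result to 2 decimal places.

69.93 km/h

Power-law profile: V₂ = V₁ · (z₂/z₁)^α
V₂ = 44.9 × (110.0/33.0)^0.368 = 44.9 × (3.3333)^0.368
    = 44.9 × 1.5575 = 69.9304 km/h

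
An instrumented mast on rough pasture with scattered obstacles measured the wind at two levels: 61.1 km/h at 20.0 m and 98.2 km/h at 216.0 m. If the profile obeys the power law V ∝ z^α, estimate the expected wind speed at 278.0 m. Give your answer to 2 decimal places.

103.27 km/h

First find α: α = ln(V₂/V₁)/ln(z₂/z₁) = ln(98.2/61.1)/ln(216.0/20.0) = 0.47449/2.37955 = 0.1994
Extrapolate from 216.0 m to 278.0 m: V₃ = 98.2 × (278.0/216.0)^0.1994 = 98.2 × 1.0516 = 103.2677 km/h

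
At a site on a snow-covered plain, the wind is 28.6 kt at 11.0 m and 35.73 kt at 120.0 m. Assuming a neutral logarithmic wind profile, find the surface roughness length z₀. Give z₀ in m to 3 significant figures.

Log law: V(z) ∝ ln(z/z₀). With r = V₁/V₂ = 28.6/35.73 = 0.80045,
r · ln(z₂/z₀) = ln(z₁/z₀) ⇒ ln z₀ = (ln z₁ − r·ln z₂)/(1 − r)
ln z₀ = (2.39790 − 0.80045×4.78749) / 0.19955 = -7.1873
z₀ = exp(-7.1873) = 0.0007561 m

z₀ ≈ 0.000756 m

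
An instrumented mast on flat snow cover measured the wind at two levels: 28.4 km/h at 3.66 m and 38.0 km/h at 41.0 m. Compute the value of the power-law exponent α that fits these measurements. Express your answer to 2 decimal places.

α ≈ 0.12

Power law: V₂/V₁ = (z₂/z₁)^α ⇒ α = ln(V₂/V₁) / ln(z₂/z₁)
α = ln(38.0/28.4) / ln(41.0/3.66) = ln(1.3380) / ln(11.2022)
  = 0.29120 / 2.41611 = 0.12052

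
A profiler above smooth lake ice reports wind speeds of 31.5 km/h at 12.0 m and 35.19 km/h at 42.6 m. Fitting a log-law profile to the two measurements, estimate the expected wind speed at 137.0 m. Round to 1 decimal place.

Log law: V ∝ ln(z/z₀). From the pair, with r = V₁/V₂ = 0.89514,
ln z₀ = (ln z₁ − r·ln z₂)/(1 − r) = (2.4849 − 0.89514×3.7519)/0.10486 = -8.3305 → z₀ = 0.0002411 m
V₃ = V₁ · ln(z₃/z₀)/ln(z₁/z₀) = 31.5 × 13.2505/10.8154 = 38.5922 km/h

38.6 km/h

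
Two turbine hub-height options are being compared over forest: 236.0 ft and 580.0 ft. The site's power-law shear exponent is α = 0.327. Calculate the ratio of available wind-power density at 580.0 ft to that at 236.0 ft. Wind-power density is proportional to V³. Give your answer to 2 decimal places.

2.42

Speed ratio: V_B/V_A = (z_B/z_A)^α = (580.0/236.0)^0.327 = (2.4576)^0.327 = 1.34183
Power-density ratio: P_B/P_A = (V_B/V_A)³ = (1.34183)³ = 2.41600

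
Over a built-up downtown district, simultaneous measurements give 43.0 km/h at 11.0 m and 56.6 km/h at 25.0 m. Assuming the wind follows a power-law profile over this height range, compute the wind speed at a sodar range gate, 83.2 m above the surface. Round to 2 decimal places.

84.65 km/h

First find α: α = ln(V₂/V₁)/ln(z₂/z₁) = ln(56.6/43.0)/ln(25.0/11.0) = 0.27481/0.82098 = 0.3347
Extrapolate from 25.0 m to 83.2 m: V₃ = 56.6 × (83.2/25.0)^0.3347 = 56.6 × 1.4955 = 84.6463 km/h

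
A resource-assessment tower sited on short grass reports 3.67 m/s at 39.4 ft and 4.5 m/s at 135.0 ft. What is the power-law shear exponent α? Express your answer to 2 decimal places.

α ≈ 0.17

Power law: V₂/V₁ = (z₂/z₁)^α ⇒ α = ln(V₂/V₁) / ln(z₂/z₁)
α = ln(4.5/3.67) / ln(135.0/39.4) = ln(1.2262) / ln(3.4264)
  = 0.20389 / 1.23151 = 0.16556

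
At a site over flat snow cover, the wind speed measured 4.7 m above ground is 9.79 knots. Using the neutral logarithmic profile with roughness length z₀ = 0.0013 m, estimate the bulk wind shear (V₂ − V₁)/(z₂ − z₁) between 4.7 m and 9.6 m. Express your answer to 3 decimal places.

0.174 knots/m

Log law: V₂ = V₁ · ln(z₂/z₀)/ln(z₁/z₀) = 9.79 × 8.9072/8.1930 = 10.6434 knots
ΔV/Δz = (10.6434 − 9.79)/(9.6 − 4.7) = 0.8534/4.9000 = 0.17417 knots/m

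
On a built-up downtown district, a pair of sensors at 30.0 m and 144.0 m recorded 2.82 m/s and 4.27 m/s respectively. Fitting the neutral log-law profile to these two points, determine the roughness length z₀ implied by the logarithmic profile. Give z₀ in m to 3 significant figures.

z₀ ≈ 1.42 m

Log law: V(z) ∝ ln(z/z₀). With r = V₁/V₂ = 2.82/4.27 = 0.66042,
r · ln(z₂/z₀) = ln(z₁/z₀) ⇒ ln z₀ = (ln z₁ − r·ln z₂)/(1 − r)
ln z₀ = (3.40120 − 0.66042×4.96981) / 0.33958 = 0.3505
z₀ = exp(0.3505) = 1.420 m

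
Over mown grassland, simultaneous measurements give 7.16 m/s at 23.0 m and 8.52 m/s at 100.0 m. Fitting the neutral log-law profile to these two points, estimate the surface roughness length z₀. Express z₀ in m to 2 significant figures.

Log law: V(z) ∝ ln(z/z₀). With r = V₁/V₂ = 7.16/8.52 = 0.84038,
r · ln(z₂/z₀) = ln(z₁/z₀) ⇒ ln z₀ = (ln z₁ − r·ln z₂)/(1 − r)
ln z₀ = (3.13549 − 0.84038×4.60517) / 0.15962 = -4.6019
z₀ = exp(-4.6019) = 0.01003 m

z₀ ≈ 0.010 m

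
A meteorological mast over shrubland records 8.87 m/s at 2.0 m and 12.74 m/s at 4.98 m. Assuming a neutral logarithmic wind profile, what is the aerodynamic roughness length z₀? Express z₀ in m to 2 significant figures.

Log law: V(z) ∝ ln(z/z₀). With r = V₁/V₂ = 8.87/12.74 = 0.69623,
r · ln(z₂/z₀) = ln(z₁/z₀) ⇒ ln z₀ = (ln z₁ − r·ln z₂)/(1 − r)
ln z₀ = (0.69315 − 0.69623×1.60543) / 0.30377 = -1.3978
z₀ = exp(-1.3978) = 0.2471 m

z₀ ≈ 0.25 m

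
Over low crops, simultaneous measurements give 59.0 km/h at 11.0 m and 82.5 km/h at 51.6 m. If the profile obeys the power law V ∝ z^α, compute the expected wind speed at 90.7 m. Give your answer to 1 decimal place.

First find α: α = ln(V₂/V₁)/ln(z₂/z₁) = ln(82.5/59.0)/ln(51.6/11.0) = 0.33526/1.54563 = 0.2169
Extrapolate from 51.6 m to 90.7 m: V₃ = 82.5 × (90.7/51.6)^0.2169 = 82.5 × 1.1301 = 93.2368 km/h

93.2 km/h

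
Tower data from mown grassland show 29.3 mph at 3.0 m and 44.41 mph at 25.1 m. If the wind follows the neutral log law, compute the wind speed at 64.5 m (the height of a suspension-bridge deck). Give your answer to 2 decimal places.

Log law: V ∝ ln(z/z₀). From the pair, with r = V₁/V₂ = 0.65976,
ln z₀ = (ln z₁ − r·ln z₂)/(1 − r) = (1.0986 − 0.65976×3.2229)/0.34024 = -3.0206 → z₀ = 0.04877 m
V₃ = V₁ · ln(z₃/z₀)/ln(z₁/z₀) = 29.3 × 7.1872/4.1192 = 51.1233 mph

51.12 mph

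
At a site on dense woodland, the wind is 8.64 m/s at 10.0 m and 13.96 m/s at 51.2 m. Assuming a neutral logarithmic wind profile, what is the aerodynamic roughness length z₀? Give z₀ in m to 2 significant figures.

Log law: V(z) ∝ ln(z/z₀). With r = V₁/V₂ = 8.64/13.96 = 0.61891,
r · ln(z₂/z₀) = ln(z₁/z₀) ⇒ ln z₀ = (ln z₁ − r·ln z₂)/(1 − r)
ln z₀ = (2.30259 − 0.61891×3.93574) / 0.38109 = -0.3498
z₀ = exp(-0.3498) = 0.7049 m

z₀ ≈ 0.70 m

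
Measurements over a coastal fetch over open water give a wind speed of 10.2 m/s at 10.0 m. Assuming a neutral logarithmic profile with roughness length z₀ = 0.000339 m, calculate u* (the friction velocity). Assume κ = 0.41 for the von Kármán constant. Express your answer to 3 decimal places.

Log law: V(z) = (u*/κ) · ln(z/z₀) ⇒ u* = κ · V / ln(z/z₀)
u* = 0.41 × 10.2 / ln(10.0/0.000339) = 0.41 × 10.2 / 10.2921
   = 4.1820 / 10.2921 = 0.4063 m/s

u* ≈ 0.406 m/s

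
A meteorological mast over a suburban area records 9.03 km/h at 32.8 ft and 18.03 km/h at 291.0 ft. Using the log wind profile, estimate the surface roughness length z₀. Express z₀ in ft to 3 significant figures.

z₀ ≈ 3.67 ft

Log law: V(z) ∝ ln(z/z₀). With r = V₁/V₂ = 9.03/18.03 = 0.50083,
r · ln(z₂/z₀) = ln(z₁/z₀) ⇒ ln z₀ = (ln z₁ − r·ln z₂)/(1 − r)
ln z₀ = (3.49043 − 0.50083×5.67332) / 0.49917 = 1.3003
z₀ = exp(1.3003) = 3.670 ft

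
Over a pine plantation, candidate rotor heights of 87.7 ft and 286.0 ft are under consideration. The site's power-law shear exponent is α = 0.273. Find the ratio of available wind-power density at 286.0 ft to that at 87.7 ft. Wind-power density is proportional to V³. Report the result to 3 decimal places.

2.633

Speed ratio: V_B/V_A = (z_B/z_A)^α = (286.0/87.7)^0.273 = (3.2611)^0.273 = 1.38086
Power-density ratio: P_B/P_A = (V_B/V_A)³ = (1.38086)³ = 2.63298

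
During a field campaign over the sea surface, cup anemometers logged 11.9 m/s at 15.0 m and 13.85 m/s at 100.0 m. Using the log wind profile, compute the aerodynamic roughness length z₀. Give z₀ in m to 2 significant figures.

Log law: V(z) ∝ ln(z/z₀). With r = V₁/V₂ = 11.9/13.85 = 0.85921,
r · ln(z₂/z₀) = ln(z₁/z₀) ⇒ ln z₀ = (ln z₁ − r·ln z₂)/(1 − r)
ln z₀ = (2.70805 − 0.85921×4.60517) / 0.14079 = -8.8692
z₀ = exp(-8.8692) = 0.0001406 m

z₀ ≈ 0.00014 m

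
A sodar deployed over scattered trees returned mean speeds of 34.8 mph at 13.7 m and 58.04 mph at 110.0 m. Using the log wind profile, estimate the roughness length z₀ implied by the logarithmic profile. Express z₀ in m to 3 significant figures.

z₀ ≈ 0.605 m

Log law: V(z) ∝ ln(z/z₀). With r = V₁/V₂ = 34.8/58.04 = 0.59959,
r · ln(z₂/z₀) = ln(z₁/z₀) ⇒ ln z₀ = (ln z₁ − r·ln z₂)/(1 − r)
ln z₀ = (2.61740 − 0.59959×4.70048) / 0.40041 = -0.5019
z₀ = exp(-0.5019) = 0.6054 m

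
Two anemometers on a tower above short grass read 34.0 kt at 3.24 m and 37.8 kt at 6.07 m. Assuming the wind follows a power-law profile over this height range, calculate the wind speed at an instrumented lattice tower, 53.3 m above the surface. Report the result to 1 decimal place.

First find α: α = ln(V₂/V₁)/ln(z₂/z₁) = ln(37.8/34.0)/ln(6.07/3.24) = 0.10595/0.62779 = 0.1688
Extrapolate from 6.07 m to 53.3 m: V₃ = 37.8 × (53.3/6.07)^0.1688 = 37.8 × 1.4429 = 54.5417 kt

54.5 kt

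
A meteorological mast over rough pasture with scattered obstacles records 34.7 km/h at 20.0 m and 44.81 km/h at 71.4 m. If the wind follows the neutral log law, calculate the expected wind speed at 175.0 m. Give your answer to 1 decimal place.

51.9 km/h

Log law: V ∝ ln(z/z₀). From the pair, with r = V₁/V₂ = 0.77438,
ln z₀ = (ln z₁ − r·ln z₂)/(1 − r) = (2.9957 − 0.77438×4.2683)/0.22562 = -1.3720 → z₀ = 0.2536 m
V₃ = V₁ · ln(z₃/z₀)/ln(z₁/z₀) = 34.7 × 6.5368/4.3678 = 51.9322 km/h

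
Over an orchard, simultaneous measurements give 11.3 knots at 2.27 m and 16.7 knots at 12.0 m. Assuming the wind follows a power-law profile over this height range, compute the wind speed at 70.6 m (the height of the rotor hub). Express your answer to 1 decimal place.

First find α: α = ln(V₂/V₁)/ln(z₂/z₁) = ln(16.7/11.3)/ln(12.0/2.27) = 0.39061/1.66513 = 0.2346
Extrapolate from 12.0 m to 70.6 m: V₃ = 16.7 × (70.6/12.0)^0.2346 = 16.7 × 1.5154 = 25.3078 knots

25.3 knots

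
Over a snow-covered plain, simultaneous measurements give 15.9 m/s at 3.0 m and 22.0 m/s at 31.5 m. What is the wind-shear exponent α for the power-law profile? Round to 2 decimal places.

α ≈ 0.14

Power law: V₂/V₁ = (z₂/z₁)^α ⇒ α = ln(V₂/V₁) / ln(z₂/z₁)
α = ln(22.0/15.9) / ln(31.5/3.0) = ln(1.3836) / ln(10.5000)
  = 0.32472 / 2.35138 = 0.13810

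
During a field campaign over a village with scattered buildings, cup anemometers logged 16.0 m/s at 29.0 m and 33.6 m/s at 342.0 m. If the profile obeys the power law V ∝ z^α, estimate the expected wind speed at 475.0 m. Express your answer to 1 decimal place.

37.1 m/s

First find α: α = ln(V₂/V₁)/ln(z₂/z₁) = ln(33.6/16.0)/ln(342.0/29.0) = 0.74194/2.46751 = 0.3007
Extrapolate from 342.0 m to 475.0 m: V₃ = 33.6 × (475.0/342.0)^0.3007 = 33.6 × 1.1038 = 37.0883 m/s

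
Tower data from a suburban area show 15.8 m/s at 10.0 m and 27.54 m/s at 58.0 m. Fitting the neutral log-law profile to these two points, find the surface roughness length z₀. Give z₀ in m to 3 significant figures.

Log law: V(z) ∝ ln(z/z₀). With r = V₁/V₂ = 15.8/27.54 = 0.57371,
r · ln(z₂/z₀) = ln(z₁/z₀) ⇒ ln z₀ = (ln z₁ − r·ln z₂)/(1 − r)
ln z₀ = (2.30259 − 0.57371×4.06044) / 0.42629 = -0.0632
z₀ = exp(-0.0632) = 0.9388 m

z₀ ≈ 0.939 m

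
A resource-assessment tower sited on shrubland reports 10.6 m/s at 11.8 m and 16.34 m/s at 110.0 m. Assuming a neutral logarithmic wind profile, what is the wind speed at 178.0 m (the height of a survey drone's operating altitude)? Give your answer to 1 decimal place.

Log law: V ∝ ln(z/z₀). From the pair, with r = V₁/V₂ = 0.64871,
ln z₀ = (ln z₁ − r·ln z₂)/(1 − r) = (2.4681 − 0.64871×4.7005)/0.35129 = -1.6544 → z₀ = 0.1912 m
V₃ = V₁ · ln(z₃/z₀)/ln(z₁/z₀) = 10.6 × 6.8362/4.1225 = 17.5775 m/s

17.6 m/s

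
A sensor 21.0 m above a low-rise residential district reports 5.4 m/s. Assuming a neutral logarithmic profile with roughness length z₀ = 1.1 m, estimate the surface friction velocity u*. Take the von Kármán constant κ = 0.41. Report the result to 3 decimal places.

Log law: V(z) = (u*/κ) · ln(z/z₀) ⇒ u* = κ · V / ln(z/z₀)
u* = 0.41 × 5.4 / ln(21.0/1.1) = 0.41 × 5.4 / 2.9492
   = 2.2140 / 2.9492 = 0.7507 m/s

u* ≈ 0.751 m/s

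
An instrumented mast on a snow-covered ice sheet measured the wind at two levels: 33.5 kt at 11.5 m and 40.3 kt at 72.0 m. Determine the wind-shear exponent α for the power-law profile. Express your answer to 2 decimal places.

α ≈ 0.10

Power law: V₂/V₁ = (z₂/z₁)^α ⇒ α = ln(V₂/V₁) / ln(z₂/z₁)
α = ln(40.3/33.5) / ln(72.0/11.5) = ln(1.2030) / ln(6.2609)
  = 0.18481 / 1.83432 = 0.10075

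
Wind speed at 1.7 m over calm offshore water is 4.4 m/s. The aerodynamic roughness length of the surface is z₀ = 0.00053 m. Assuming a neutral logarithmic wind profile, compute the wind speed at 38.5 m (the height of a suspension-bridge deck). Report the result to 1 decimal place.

Log law: V(z) ∝ ln(z/z₀), so V₂/V₁ = ln(z₂/z₀) / ln(z₁/z₀).
ln(38.5/0.00053) = 11.1933, ln(1.7/0.00053) = 8.0733
V₂ = 4.4 × 11.1933/8.0733 = 4.4 × 1.3865 = 6.1004 m/s

6.1 m/s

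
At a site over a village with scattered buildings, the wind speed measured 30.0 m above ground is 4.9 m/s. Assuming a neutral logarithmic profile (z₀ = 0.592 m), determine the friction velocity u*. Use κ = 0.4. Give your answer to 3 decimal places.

Log law: V(z) = (u*/κ) · ln(z/z₀) ⇒ u* = κ · V / ln(z/z₀)
u* = 0.4 × 4.9 / ln(30.0/0.592) = 0.4 × 4.9 / 3.9254
   = 1.9600 / 3.9254 = 0.4993 m/s

u* ≈ 0.499 m/s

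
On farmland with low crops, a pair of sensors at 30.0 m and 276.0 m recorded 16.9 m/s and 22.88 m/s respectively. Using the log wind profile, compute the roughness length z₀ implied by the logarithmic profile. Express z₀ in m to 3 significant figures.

z₀ ≈ 0.0567 m

Log law: V(z) ∝ ln(z/z₀). With r = V₁/V₂ = 16.9/22.88 = 0.73864,
r · ln(z₂/z₀) = ln(z₁/z₀) ⇒ ln z₀ = (ln z₁ − r·ln z₂)/(1 − r)
ln z₀ = (3.40120 − 0.73864×5.62040) / 0.26136 = -2.8705
z₀ = exp(-2.8705) = 0.05667 m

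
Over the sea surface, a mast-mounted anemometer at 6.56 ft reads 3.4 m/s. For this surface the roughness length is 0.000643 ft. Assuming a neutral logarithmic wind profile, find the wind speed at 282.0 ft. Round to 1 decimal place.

4.8 m/s

Log law: V(z) ∝ ln(z/z₀), so V₂/V₁ = ln(z₂/z₀) / ln(z₁/z₀).
ln(282.0/0.000643) = 12.9913, ln(6.56/0.000643) = 9.2304
V₂ = 3.4 × 12.9913/9.2304 = 3.4 × 1.4075 = 4.7853 m/s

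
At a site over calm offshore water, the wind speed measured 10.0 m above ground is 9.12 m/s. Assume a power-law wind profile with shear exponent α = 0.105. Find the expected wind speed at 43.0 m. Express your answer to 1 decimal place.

Power-law profile: V₂ = V₁ · (z₂/z₁)^α
V₂ = 9.12 × (43.0/10.0)^0.105 = 9.12 × (4.3000)^0.105
    = 9.12 × 1.1655 = 10.6294 m/s

10.6 m/s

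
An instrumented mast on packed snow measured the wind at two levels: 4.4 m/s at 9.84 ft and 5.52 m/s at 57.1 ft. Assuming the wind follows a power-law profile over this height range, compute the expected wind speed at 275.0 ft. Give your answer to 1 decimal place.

First find α: α = ln(V₂/V₁)/ln(z₂/z₁) = ln(5.52/4.4)/ln(57.1/9.84) = 0.22677/1.75835 = 0.1290
Extrapolate from 57.1 ft to 275.0 ft: V₃ = 5.52 × (275.0/57.1)^0.1290 = 5.52 × 1.2247 = 6.7606 m/s

6.8 m/s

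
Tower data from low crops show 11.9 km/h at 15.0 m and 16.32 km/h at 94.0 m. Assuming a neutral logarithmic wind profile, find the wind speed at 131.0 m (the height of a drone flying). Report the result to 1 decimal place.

Log law: V ∝ ln(z/z₀). From the pair, with r = V₁/V₂ = 0.72917,
ln z₀ = (ln z₁ − r·ln z₂)/(1 − r) = (2.7081 − 0.72917×4.5433)/0.27083 = -2.2330 → z₀ = 0.1072 m
V₃ = V₁ · ln(z₃/z₀)/ln(z₁/z₀) = 11.9 × 7.1082/4.9410 = 17.1194 km/h

17.1 km/h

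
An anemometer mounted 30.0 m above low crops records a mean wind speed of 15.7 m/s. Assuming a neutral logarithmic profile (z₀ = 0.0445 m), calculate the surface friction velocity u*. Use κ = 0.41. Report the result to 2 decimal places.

u* ≈ 0.99 m/s

Log law: V(z) = (u*/κ) · ln(z/z₀) ⇒ u* = κ · V / ln(z/z₀)
u* = 0.41 × 15.7 / ln(30.0/0.0445) = 0.41 × 15.7 / 6.5135
   = 6.4370 / 6.5135 = 0.9883 m/s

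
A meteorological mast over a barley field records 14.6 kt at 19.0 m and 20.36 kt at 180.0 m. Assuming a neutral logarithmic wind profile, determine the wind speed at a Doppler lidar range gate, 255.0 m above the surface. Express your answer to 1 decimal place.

21.3 kt

Log law: V ∝ ln(z/z₀). From the pair, with r = V₁/V₂ = 0.71709,
ln z₀ = (ln z₁ − r·ln z₂)/(1 − r) = (2.9444 − 0.71709×5.1930)/0.28291 = -2.7549 → z₀ = 0.06361 m
V₃ = V₁ · ln(z₃/z₀)/ln(z₁/z₀) = 14.6 × 8.2962/5.6994 = 21.2523 kt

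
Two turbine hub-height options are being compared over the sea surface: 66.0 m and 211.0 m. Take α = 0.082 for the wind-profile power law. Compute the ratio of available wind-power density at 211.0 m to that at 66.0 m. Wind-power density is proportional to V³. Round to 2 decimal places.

Speed ratio: V_B/V_A = (z_B/z_A)^α = (211.0/66.0)^0.082 = (3.1970)^0.082 = 1.09999
Power-density ratio: P_B/P_A = (V_B/V_A)³ = (1.09999)³ = 1.33096

1.33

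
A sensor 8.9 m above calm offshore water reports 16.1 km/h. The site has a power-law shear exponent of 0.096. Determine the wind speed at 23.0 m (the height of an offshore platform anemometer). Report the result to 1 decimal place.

17.6 km/h

Power-law profile: V₂ = V₁ · (z₂/z₁)^α
V₂ = 16.1 × (23.0/8.9)^0.096 = 16.1 × (2.5843)^0.096
    = 16.1 × 1.0954 = 17.6364 km/h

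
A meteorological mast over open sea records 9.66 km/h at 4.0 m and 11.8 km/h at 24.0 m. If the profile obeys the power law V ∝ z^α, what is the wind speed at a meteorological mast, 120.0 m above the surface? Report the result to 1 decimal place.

14.1 km/h

First find α: α = ln(V₂/V₁)/ln(z₂/z₁) = ln(11.8/9.66)/ln(24.0/4.0) = 0.20011/1.79176 = 0.1117
Extrapolate from 24.0 m to 120.0 m: V₃ = 11.8 × (120.0/24.0)^0.1117 = 11.8 × 1.1969 = 14.1235 km/h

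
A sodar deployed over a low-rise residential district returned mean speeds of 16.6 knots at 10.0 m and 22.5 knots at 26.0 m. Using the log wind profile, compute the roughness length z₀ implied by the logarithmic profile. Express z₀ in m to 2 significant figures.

Log law: V(z) ∝ ln(z/z₀). With r = V₁/V₂ = 16.6/22.5 = 0.73778,
r · ln(z₂/z₀) = ln(z₁/z₀) ⇒ ln z₀ = (ln z₁ − r·ln z₂)/(1 − r)
ln z₀ = (2.30259 − 0.73778×3.25810) / 0.26222 = -0.3858
z₀ = exp(-0.3858) = 0.6799 m

z₀ ≈ 0.68 m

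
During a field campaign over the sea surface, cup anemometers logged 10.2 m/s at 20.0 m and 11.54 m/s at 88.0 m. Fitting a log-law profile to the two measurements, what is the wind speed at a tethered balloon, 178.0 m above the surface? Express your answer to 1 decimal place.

Log law: V ∝ ln(z/z₀). From the pair, with r = V₁/V₂ = 0.88388,
ln z₀ = (ln z₁ − r·ln z₂)/(1 − r) = (2.9957 − 0.88388×4.4773)/0.11612 = -8.2822 → z₀ = 0.0002530 m
V₃ = V₁ · ln(z₃/z₀)/ln(z₁/z₀) = 10.2 × 13.4639/11.2779 = 12.1771 m/s

12.2 m/s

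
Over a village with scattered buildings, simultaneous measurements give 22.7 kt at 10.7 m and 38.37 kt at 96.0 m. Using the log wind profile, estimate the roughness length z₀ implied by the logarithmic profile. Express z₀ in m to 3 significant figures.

Log law: V(z) ∝ ln(z/z₀). With r = V₁/V₂ = 22.7/38.37 = 0.59161,
r · ln(z₂/z₀) = ln(z₁/z₀) ⇒ ln z₀ = (ln z₁ − r·ln z₂)/(1 − r)
ln z₀ = (2.37024 − 0.59161×4.56435) / 0.40839 = -0.8082
z₀ = exp(-0.8082) = 0.4457 m

z₀ ≈ 0.446 m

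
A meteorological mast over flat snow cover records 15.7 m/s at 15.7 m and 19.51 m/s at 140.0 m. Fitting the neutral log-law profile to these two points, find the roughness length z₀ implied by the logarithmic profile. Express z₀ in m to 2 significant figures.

z₀ ≈ 0.0019 m

Log law: V(z) ∝ ln(z/z₀). With r = V₁/V₂ = 15.7/19.51 = 0.80472,
r · ln(z₂/z₀) = ln(z₁/z₀) ⇒ ln z₀ = (ln z₁ − r·ln z₂)/(1 − r)
ln z₀ = (2.75366 − 0.80472×4.94164) / 0.19528 = -6.2624
z₀ = exp(-6.2624) = 0.001907 m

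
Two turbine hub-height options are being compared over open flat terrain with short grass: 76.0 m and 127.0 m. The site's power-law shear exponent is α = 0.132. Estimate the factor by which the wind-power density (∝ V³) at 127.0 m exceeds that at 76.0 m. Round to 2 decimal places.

Speed ratio: V_B/V_A = (z_B/z_A)^α = (127.0/76.0)^0.132 = (1.6711)^0.132 = 1.07013
Power-density ratio: P_B/P_A = (V_B/V_A)³ = (1.07013)³ = 1.22547

1.23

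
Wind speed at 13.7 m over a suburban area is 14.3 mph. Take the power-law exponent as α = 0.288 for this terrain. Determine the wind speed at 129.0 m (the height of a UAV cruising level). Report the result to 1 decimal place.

27.3 mph

Power-law profile: V₂ = V₁ · (z₂/z₁)^α
V₂ = 14.3 × (129.0/13.7)^0.288 = 14.3 × (9.4161)^0.288
    = 14.3 × 1.9075 = 27.2779 mph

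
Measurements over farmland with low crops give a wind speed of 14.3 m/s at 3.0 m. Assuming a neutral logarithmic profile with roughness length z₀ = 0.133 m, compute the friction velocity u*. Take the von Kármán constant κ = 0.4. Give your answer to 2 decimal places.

u* ≈ 1.84 m/s

Log law: V(z) = (u*/κ) · ln(z/z₀) ⇒ u* = κ · V / ln(z/z₀)
u* = 0.4 × 14.3 / ln(3.0/0.133) = 0.4 × 14.3 / 3.1160
   = 5.7200 / 3.1160 = 1.8357 m/s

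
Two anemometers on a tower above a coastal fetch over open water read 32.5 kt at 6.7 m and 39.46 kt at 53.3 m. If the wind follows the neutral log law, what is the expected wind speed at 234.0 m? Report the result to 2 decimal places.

44.42 kt

Log law: V ∝ ln(z/z₀). From the pair, with r = V₁/V₂ = 0.82362,
ln z₀ = (ln z₁ − r·ln z₂)/(1 − r) = (1.9021 − 0.82362×3.9759)/0.17638 = -7.7817 → z₀ = 0.0004173 m
V₃ = V₁ · ln(z₃/z₀)/ln(z₁/z₀) = 32.5 × 13.2370/9.6838 = 44.4250 kt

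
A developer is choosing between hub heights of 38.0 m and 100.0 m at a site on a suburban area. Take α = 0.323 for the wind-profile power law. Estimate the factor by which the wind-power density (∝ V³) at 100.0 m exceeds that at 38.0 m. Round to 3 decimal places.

2.554

Speed ratio: V_B/V_A = (z_B/z_A)^α = (100.0/38.0)^0.323 = (2.6316)^0.323 = 1.36688
Power-density ratio: P_B/P_A = (V_B/V_A)³ = (1.36688)³ = 2.55382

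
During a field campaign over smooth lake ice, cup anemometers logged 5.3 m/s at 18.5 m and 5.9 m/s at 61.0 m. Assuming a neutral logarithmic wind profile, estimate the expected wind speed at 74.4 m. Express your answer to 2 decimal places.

6.00 m/s

Log law: V ∝ ln(z/z₀). From the pair, with r = V₁/V₂ = 0.89831,
ln z₀ = (ln z₁ − r·ln z₂)/(1 − r) = (2.9178 − 0.89831×4.1109)/0.10169 = -7.6213 → z₀ = 0.0004899 m
V₃ = V₁ · ln(z₃/z₀)/ln(z₁/z₀) = 5.3 × 11.9308/10.5391 = 5.9999 m/s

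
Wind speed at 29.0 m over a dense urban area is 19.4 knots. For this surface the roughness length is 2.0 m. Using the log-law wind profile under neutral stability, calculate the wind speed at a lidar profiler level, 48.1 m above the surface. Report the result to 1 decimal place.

23.1 knots

Log law: V(z) ∝ ln(z/z₀), so V₂/V₁ = ln(z₂/z₀) / ln(z₁/z₀).
ln(48.1/2.0) = 3.1801, ln(29.0/2.0) = 2.6741
V₂ = 19.4 × 3.1801/2.6741 = 19.4 × 1.1892 = 23.0708 knots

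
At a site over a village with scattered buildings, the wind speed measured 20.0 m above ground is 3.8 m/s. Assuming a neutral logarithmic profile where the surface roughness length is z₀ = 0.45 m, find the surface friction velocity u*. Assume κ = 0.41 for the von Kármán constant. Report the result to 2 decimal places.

u* ≈ 0.41 m/s

Log law: V(z) = (u*/κ) · ln(z/z₀) ⇒ u* = κ · V / ln(z/z₀)
u* = 0.41 × 3.8 / ln(20.0/0.45) = 0.41 × 3.8 / 3.7942
   = 1.5580 / 3.7942 = 0.4106 m/s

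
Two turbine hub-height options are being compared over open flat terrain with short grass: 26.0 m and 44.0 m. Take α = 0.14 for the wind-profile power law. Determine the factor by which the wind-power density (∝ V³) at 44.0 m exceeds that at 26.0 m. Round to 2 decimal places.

Speed ratio: V_B/V_A = (z_B/z_A)^α = (44.0/26.0)^0.14 = (1.6923)^0.14 = 1.07643
Power-density ratio: P_B/P_A = (V_B/V_A)³ = (1.07643)³ = 1.24727

1.25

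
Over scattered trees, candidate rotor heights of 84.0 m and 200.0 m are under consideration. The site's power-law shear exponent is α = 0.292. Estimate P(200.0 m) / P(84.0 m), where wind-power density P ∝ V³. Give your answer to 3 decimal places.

2.138

Speed ratio: V_B/V_A = (z_B/z_A)^α = (200.0/84.0)^0.292 = (2.3810)^0.292 = 1.28828
Power-density ratio: P_B/P_A = (V_B/V_A)³ = (1.28828)³ = 2.13813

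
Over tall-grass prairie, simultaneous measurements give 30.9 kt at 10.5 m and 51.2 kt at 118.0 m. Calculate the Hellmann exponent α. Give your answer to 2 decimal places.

Power law: V₂/V₁ = (z₂/z₁)^α ⇒ α = ln(V₂/V₁) / ln(z₂/z₁)
α = ln(51.2/30.9) / ln(118.0/10.5) = ln(1.6570) / ln(11.2381)
  = 0.50498 / 2.41931 = 0.20873

α ≈ 0.21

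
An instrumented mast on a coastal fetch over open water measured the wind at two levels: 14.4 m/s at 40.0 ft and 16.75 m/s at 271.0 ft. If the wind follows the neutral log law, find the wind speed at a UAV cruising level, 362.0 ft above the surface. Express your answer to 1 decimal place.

17.1 m/s

Log law: V ∝ ln(z/z₀). From the pair, with r = V₁/V₂ = 0.85970,
ln z₀ = (ln z₁ − r·ln z₂)/(1 − r) = (3.6889 − 0.85970×5.6021)/0.14030 = -8.0348 → z₀ = 0.0003240 ft
V₃ = V₁ · ln(z₃/z₀)/ln(z₁/z₀) = 14.4 × 13.9264/11.7237 = 17.1056 m/s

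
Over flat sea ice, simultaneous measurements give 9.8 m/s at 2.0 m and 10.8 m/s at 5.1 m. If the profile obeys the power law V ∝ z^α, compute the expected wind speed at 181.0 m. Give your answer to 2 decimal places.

First find α: α = ln(V₂/V₁)/ln(z₂/z₁) = ln(10.8/9.8)/ln(5.1/2.0) = 0.09716/0.93609 = 0.1038
Extrapolate from 5.1 m to 181.0 m: V₃ = 10.8 × (181.0/5.1)^0.1038 = 10.8 × 1.4484 = 15.6430 m/s

15.64 m/s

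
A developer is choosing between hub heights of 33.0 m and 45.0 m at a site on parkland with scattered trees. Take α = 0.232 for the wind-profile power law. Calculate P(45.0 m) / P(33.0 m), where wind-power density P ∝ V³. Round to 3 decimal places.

Speed ratio: V_B/V_A = (z_B/z_A)^α = (45.0/33.0)^0.232 = (1.3636)^0.232 = 1.07461
Power-density ratio: P_B/P_A = (V_B/V_A)³ = (1.07461)³ = 1.24094

1.241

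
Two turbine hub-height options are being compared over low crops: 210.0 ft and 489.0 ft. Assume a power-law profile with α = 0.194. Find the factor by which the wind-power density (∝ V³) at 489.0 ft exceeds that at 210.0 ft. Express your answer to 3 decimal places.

Speed ratio: V_B/V_A = (z_B/z_A)^α = (489.0/210.0)^0.194 = (2.3286)^0.194 = 1.17819
Power-density ratio: P_B/P_A = (V_B/V_A)³ = (1.17819)³ = 1.63548

1.635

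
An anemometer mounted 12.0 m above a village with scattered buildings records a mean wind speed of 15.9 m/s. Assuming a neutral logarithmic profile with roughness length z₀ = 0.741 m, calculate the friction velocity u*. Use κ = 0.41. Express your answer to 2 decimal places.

u* ≈ 2.34 m/s

Log law: V(z) = (u*/κ) · ln(z/z₀) ⇒ u* = κ · V / ln(z/z₀)
u* = 0.41 × 15.9 / ln(12.0/0.741) = 0.41 × 15.9 / 2.7847
   = 6.5190 / 2.7847 = 2.3410 m/s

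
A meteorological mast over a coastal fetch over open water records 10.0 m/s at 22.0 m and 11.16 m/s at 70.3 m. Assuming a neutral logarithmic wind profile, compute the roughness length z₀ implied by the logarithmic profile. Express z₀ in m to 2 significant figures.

z₀ ≈ 0.00098 m

Log law: V(z) ∝ ln(z/z₀). With r = V₁/V₂ = 10.0/11.16 = 0.89606,
r · ln(z₂/z₀) = ln(z₁/z₀) ⇒ ln z₀ = (ln z₁ − r·ln z₂)/(1 − r)
ln z₀ = (3.09104 − 0.89606×4.25277) / 0.10394 = -6.9239
z₀ = exp(-6.9239) = 0.0009840 m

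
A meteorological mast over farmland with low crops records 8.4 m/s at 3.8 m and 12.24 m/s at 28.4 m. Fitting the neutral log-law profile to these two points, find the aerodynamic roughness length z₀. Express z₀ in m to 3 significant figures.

Log law: V(z) ∝ ln(z/z₀). With r = V₁/V₂ = 8.4/12.24 = 0.68627,
r · ln(z₂/z₀) = ln(z₁/z₀) ⇒ ln z₀ = (ln z₁ − r·ln z₂)/(1 − r)
ln z₀ = (1.33500 − 0.68627×3.34639) / 0.31373 = -3.0649
z₀ = exp(-3.0649) = 0.04666 m

z₀ ≈ 0.0467 m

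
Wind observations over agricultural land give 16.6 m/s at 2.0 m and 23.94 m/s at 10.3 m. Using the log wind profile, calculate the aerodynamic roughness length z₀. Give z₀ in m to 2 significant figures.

z₀ ≈ 0.049 m

Log law: V(z) ∝ ln(z/z₀). With r = V₁/V₂ = 16.6/23.94 = 0.69340,
r · ln(z₂/z₀) = ln(z₁/z₀) ⇒ ln z₀ = (ln z₁ − r·ln z₂)/(1 − r)
ln z₀ = (0.69315 − 0.69340×2.33214) / 0.30660 = -3.0136
z₀ = exp(-3.0136) = 0.04912 m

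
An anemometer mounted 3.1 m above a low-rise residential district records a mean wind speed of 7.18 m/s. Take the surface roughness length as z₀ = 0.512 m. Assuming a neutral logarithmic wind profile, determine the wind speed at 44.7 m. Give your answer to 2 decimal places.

Log law: V(z) ∝ ln(z/z₀), so V₂/V₁ = ln(z₂/z₀) / ln(z₁/z₀).
ln(44.7/0.512) = 4.4694, ln(3.1/0.512) = 1.8008
V₂ = 7.18 × 4.4694/1.8008 = 7.18 × 2.4819 = 17.8197 m/s

17.82 m/s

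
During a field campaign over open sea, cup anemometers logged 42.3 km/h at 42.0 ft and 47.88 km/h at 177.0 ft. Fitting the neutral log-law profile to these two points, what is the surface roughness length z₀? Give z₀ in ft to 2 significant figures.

Log law: V(z) ∝ ln(z/z₀). With r = V₁/V₂ = 42.3/47.88 = 0.88346,
r · ln(z₂/z₀) = ln(z₁/z₀) ⇒ ln z₀ = (ln z₁ − r·ln z₂)/(1 − r)
ln z₀ = (3.73767 − 0.88346×5.17615) / 0.11654 = -7.1669
z₀ = exp(-7.1669) = 0.0007717 ft

z₀ ≈ 0.00077 ft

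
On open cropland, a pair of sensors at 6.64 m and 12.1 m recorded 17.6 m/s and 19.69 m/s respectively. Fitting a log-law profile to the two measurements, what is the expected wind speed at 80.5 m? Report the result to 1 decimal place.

Log law: V ∝ ln(z/z₀). From the pair, with r = V₁/V₂ = 0.89385,
ln z₀ = (ln z₁ − r·ln z₂)/(1 − r) = (1.8931 − 0.89385×2.4932)/0.10615 = -3.1603 → z₀ = 0.04241 m
V₃ = V₁ · ln(z₃/z₀)/ln(z₁/z₀) = 17.6 × 7.5486/5.0534 = 26.2901 m/s

26.3 m/s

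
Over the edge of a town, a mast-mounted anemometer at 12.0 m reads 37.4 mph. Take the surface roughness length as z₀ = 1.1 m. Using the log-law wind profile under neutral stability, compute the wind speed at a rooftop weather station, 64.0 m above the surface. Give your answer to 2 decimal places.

Log law: V(z) ∝ ln(z/z₀), so V₂/V₁ = ln(z₂/z₀) / ln(z₁/z₀).
ln(64.0/1.1) = 4.0636, ln(12.0/1.1) = 2.3896
V₂ = 37.4 × 4.0636/2.3896 = 37.4 × 1.7005 = 63.5997 mph

63.60 mph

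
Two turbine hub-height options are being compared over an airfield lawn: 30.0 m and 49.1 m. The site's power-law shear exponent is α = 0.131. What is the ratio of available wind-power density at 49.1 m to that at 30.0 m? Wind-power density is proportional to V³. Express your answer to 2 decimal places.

1.21

Speed ratio: V_B/V_A = (z_B/z_A)^α = (49.1/30.0)^0.131 = (1.6367)^0.131 = 1.06667
Power-density ratio: P_B/P_A = (V_B/V_A)³ = (1.06667)³ = 1.21363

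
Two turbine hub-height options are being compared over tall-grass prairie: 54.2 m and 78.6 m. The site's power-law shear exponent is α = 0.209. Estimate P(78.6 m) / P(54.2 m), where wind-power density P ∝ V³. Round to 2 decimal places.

Speed ratio: V_B/V_A = (z_B/z_A)^α = (78.6/54.2)^0.209 = (1.4502)^0.209 = 1.08078
Power-density ratio: P_B/P_A = (V_B/V_A)³ = (1.08078)³ = 1.26244

1.26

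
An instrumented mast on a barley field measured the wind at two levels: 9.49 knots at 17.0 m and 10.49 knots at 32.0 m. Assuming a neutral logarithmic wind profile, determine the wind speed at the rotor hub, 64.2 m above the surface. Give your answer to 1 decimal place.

Log law: V ∝ ln(z/z₀). From the pair, with r = V₁/V₂ = 0.90467,
ln z₀ = (ln z₁ − r·ln z₂)/(1 − r) = (2.8332 − 0.90467×3.4657)/0.09533 = -3.1694 → z₀ = 0.04203 m
V₃ = V₁ · ln(z₃/z₀)/ln(z₁/z₀) = 9.49 × 7.3314/6.0026 = 11.5908 knots

11.6 knots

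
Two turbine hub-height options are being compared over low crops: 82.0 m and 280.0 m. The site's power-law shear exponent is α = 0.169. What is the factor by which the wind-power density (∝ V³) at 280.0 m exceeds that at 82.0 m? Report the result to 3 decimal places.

Speed ratio: V_B/V_A = (z_B/z_A)^α = (280.0/82.0)^0.169 = (3.4146)^0.169 = 1.23065
Power-density ratio: P_B/P_A = (V_B/V_A)³ = (1.23065)³ = 1.86383

1.864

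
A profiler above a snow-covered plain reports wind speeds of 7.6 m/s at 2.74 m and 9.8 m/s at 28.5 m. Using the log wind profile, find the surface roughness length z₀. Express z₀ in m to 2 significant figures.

Log law: V(z) ∝ ln(z/z₀). With r = V₁/V₂ = 7.6/9.8 = 0.77551,
r · ln(z₂/z₀) = ln(z₁/z₀) ⇒ ln z₀ = (ln z₁ − r·ln z₂)/(1 − r)
ln z₀ = (1.00796 − 0.77551×3.34990) / 0.22449 = -7.0824
z₀ = exp(-7.0824) = 0.0008398 m

z₀ ≈ 0.00084 m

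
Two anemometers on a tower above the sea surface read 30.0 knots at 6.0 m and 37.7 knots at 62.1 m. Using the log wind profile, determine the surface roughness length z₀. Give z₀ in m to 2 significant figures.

Log law: V(z) ∝ ln(z/z₀). With r = V₁/V₂ = 30.0/37.7 = 0.79576,
r · ln(z₂/z₀) = ln(z₁/z₀) ⇒ ln z₀ = (ln z₁ − r·ln z₂)/(1 − r)
ln z₀ = (1.79176 − 0.79576×4.12875) / 0.20424 = -7.3134
z₀ = exp(-7.3134) = 0.0006666 m

z₀ ≈ 0.00067 m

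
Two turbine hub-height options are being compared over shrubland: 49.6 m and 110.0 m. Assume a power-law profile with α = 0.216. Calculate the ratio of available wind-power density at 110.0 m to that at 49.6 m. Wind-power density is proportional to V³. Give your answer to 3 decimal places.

Speed ratio: V_B/V_A = (z_B/z_A)^α = (110.0/49.6)^0.216 = (2.2177)^0.216 = 1.18773
Power-density ratio: P_B/P_A = (V_B/V_A)³ = (1.18773)³ = 1.67552

1.676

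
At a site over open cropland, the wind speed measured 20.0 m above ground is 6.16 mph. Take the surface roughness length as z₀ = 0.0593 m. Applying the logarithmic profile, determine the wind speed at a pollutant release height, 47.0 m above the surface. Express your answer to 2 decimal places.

Log law: V(z) ∝ ln(z/z₀), so V₂/V₁ = ln(z₂/z₀) / ln(z₁/z₀).
ln(47.0/0.0593) = 6.6753, ln(20.0/0.0593) = 5.8209
V₂ = 6.16 × 6.6753/5.8209 = 6.16 × 1.1468 = 7.0642 mph

7.06 mph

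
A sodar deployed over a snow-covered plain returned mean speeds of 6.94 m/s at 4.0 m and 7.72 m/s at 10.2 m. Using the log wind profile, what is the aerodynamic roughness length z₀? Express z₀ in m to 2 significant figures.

Log law: V(z) ∝ ln(z/z₀). With r = V₁/V₂ = 6.94/7.72 = 0.89896,
r · ln(z₂/z₀) = ln(z₁/z₀) ⇒ ln z₀ = (ln z₁ − r·ln z₂)/(1 − r)
ln z₀ = (1.38629 − 0.89896×2.32239) / 0.10104 = -6.9425
z₀ = exp(-6.9425) = 0.0009658 m

z₀ ≈ 0.00097 m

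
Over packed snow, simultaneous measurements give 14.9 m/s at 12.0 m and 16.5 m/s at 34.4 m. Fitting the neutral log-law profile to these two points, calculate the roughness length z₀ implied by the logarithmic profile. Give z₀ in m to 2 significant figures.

z₀ ≈ 0.00066 m

Log law: V(z) ∝ ln(z/z₀). With r = V₁/V₂ = 14.9/16.5 = 0.90303,
r · ln(z₂/z₀) = ln(z₁/z₀) ⇒ ln z₀ = (ln z₁ − r·ln z₂)/(1 − r)
ln z₀ = (2.48491 − 0.90303×3.53806) / 0.09697 = -7.3226
z₀ = exp(-7.3226) = 0.0006605 m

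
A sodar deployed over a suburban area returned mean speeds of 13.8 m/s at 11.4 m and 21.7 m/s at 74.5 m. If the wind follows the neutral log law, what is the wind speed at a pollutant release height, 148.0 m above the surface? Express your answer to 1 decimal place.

24.6 m/s

Log law: V ∝ ln(z/z₀). From the pair, with r = V₁/V₂ = 0.63594,
ln z₀ = (ln z₁ − r·ln z₂)/(1 − r) = (2.4336 − 0.63594×4.3108)/0.36406 = -0.8455 → z₀ = 0.4293 m
V₃ = V₁ · ln(z₃/z₀)/ln(z₁/z₀) = 13.8 × 5.8427/3.2791 = 24.5887 m/s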